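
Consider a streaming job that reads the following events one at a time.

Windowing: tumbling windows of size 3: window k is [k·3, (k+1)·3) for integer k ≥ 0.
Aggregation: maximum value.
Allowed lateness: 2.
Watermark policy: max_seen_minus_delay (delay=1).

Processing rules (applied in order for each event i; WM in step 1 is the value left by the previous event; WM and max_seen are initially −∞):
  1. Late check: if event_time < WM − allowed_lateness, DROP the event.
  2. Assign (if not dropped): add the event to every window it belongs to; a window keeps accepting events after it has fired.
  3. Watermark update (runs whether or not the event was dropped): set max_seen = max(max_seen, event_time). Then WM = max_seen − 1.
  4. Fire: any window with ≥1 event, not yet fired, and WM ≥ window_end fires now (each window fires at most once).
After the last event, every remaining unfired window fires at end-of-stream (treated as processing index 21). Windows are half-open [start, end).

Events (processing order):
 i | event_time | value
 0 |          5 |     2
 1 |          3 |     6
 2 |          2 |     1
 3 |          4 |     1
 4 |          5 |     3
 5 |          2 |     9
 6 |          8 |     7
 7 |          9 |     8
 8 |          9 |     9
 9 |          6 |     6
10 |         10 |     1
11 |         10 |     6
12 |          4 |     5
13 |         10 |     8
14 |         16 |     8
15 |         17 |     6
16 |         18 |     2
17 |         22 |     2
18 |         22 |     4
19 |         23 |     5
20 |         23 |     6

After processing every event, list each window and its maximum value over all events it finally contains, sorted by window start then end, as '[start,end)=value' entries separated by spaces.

[0,3)=9 [3,6)=6 [6,9)=7 [9,12)=9 [15,18)=8 [18,21)=2 [21,24)=6

i=0 t=5 v=2: → [3,6); WM=4
i=1 t=3 v=6: → [3,6); WM=4
i=2 t=2 v=1: → [0,3); WM=4; [0,3) fires=1
i=3 t=4 v=1: → [3,6); WM=4
i=4 t=5 v=3: → [3,6); WM=4
i=5 t=2 v=9: → [0,3); WM=4
i=6 t=8 v=7: → [6,9); WM=7; [3,6) fires=6
i=7 t=9 v=8: → [9,12); WM=8
i=8 t=9 v=9: → [9,12); WM=8
i=9 t=6 v=6: → [6,9); WM=8
i=10 t=10 v=1: → [9,12); WM=9; [6,9) fires=7
i=11 t=10 v=6: → [9,12); WM=9
i=12 t=4 v=5: DROP (t<9-2); WM=9
i=13 t=10 v=8: → [9,12); WM=9
i=14 t=16 v=8: → [15,18); WM=15; [9,12) fires=9
i=15 t=17 v=6: → [15,18); WM=16
i=16 t=18 v=2: → [18,21); WM=17
i=17 t=22 v=2: → [21,24); WM=21; [15,18) fires=8 [18,21) fires=2
i=18 t=22 v=4: → [21,24); WM=21
i=19 t=23 v=5: → [21,24); WM=22
i=20 t=23 v=6: → [21,24); WM=22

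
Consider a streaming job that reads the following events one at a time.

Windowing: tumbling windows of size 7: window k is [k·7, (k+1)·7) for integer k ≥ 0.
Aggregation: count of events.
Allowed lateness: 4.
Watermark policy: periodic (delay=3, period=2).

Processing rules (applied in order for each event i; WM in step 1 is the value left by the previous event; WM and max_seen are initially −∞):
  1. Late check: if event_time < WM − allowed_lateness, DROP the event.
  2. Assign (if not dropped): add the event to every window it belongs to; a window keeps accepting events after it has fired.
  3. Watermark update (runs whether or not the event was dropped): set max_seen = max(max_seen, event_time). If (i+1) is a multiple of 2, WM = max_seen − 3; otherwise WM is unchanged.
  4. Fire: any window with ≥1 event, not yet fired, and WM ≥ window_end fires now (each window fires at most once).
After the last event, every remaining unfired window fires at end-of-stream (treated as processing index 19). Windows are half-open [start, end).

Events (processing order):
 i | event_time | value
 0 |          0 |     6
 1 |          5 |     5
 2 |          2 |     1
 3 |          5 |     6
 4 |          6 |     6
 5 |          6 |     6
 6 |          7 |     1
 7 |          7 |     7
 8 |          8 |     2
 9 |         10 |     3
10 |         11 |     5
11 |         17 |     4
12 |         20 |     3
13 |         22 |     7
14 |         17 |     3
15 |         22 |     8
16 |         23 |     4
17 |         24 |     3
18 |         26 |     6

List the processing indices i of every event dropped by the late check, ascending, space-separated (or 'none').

i=0 t=0 v=6: → [0,7); WM=−∞
i=1 t=5 v=5: → [0,7); WM=2
i=2 t=2 v=1: → [0,7); WM=2
i=3 t=5 v=6: → [0,7); WM=2
i=4 t=6 v=6: → [0,7); WM=2
i=5 t=6 v=6: → [0,7); WM=3
i=6 t=7 v=1: → [7,14); WM=3
i=7 t=7 v=7: → [7,14); WM=4
i=8 t=8 v=2: → [7,14); WM=4
i=9 t=10 v=3: → [7,14); WM=7; [0,7) fires=6
i=10 t=11 v=5: → [7,14); WM=7
i=11 t=17 v=4: → [14,21); WM=14; [7,14) fires=5
i=12 t=20 v=3: → [14,21); WM=14
i=13 t=22 v=7: → [21,28); WM=19
i=14 t=17 v=3: → [14,21); WM=19
i=15 t=22 v=8: → [21,28); WM=19
i=16 t=23 v=4: → [21,28); WM=19
i=17 t=24 v=3: → [21,28); WM=21; [14,21) fires=3
i=18 t=26 v=6: → [21,28); WM=21

none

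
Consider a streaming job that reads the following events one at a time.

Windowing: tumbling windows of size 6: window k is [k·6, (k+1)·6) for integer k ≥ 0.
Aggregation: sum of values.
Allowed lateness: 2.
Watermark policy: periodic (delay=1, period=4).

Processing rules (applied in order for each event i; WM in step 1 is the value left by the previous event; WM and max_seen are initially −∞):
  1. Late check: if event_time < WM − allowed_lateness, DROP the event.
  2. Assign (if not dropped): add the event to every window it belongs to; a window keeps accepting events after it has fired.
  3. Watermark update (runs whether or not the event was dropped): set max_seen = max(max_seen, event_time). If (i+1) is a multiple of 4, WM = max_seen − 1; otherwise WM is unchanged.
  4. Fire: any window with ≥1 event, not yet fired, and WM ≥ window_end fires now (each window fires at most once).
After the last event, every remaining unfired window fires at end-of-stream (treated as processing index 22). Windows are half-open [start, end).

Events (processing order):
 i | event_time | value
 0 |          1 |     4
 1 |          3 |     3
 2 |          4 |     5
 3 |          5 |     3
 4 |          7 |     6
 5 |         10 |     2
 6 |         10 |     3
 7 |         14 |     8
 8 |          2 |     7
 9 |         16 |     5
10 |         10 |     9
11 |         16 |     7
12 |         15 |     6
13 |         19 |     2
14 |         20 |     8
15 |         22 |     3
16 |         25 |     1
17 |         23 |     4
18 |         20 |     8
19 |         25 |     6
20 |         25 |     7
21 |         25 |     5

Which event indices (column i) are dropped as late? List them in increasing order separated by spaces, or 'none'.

8 10

i=0 t=1 v=4: → [0,6); WM=−∞
i=1 t=3 v=3: → [0,6); WM=−∞
i=2 t=4 v=5: → [0,6); WM=−∞
i=3 t=5 v=3: → [0,6); WM=4
i=4 t=7 v=6: → [6,12); WM=4
i=5 t=10 v=2: → [6,12); WM=4
i=6 t=10 v=3: → [6,12); WM=4
i=7 t=14 v=8: → [12,18); WM=13; [0,6) fires=15 [6,12) fires=11
i=8 t=2 v=7: DROP (t<13-2); WM=13
i=9 t=16 v=5: → [12,18); WM=13
i=10 t=10 v=9: DROP (t<13-2); WM=13
i=11 t=16 v=7: → [12,18); WM=15
i=12 t=15 v=6: → [12,18); WM=15
i=13 t=19 v=2: → [18,24); WM=15
i=14 t=20 v=8: → [18,24); WM=15
i=15 t=22 v=3: → [18,24); WM=21; [12,18) fires=26
i=16 t=25 v=1: → [24,30); WM=21
i=17 t=23 v=4: → [18,24); WM=21
i=18 t=20 v=8: → [18,24); WM=21
i=19 t=25 v=6: → [24,30); WM=24; [18,24) fires=25
i=20 t=25 v=7: → [24,30); WM=24
i=21 t=25 v=5: → [24,30); WM=24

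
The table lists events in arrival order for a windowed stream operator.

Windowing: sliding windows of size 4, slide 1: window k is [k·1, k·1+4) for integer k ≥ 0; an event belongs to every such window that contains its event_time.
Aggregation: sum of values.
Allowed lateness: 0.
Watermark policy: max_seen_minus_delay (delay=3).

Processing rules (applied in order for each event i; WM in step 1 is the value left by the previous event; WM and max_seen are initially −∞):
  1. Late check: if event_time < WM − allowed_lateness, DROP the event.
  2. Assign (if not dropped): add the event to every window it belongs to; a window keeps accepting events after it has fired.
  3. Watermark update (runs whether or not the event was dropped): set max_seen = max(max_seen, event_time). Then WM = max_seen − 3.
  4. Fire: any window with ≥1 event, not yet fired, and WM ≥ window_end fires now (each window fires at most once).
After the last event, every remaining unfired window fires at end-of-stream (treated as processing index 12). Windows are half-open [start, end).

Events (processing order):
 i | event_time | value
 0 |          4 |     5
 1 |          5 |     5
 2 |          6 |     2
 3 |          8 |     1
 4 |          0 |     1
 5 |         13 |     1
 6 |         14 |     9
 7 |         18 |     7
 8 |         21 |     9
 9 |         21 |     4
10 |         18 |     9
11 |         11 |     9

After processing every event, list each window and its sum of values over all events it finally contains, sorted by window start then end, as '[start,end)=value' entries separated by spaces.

[1,5)=5 [2,6)=10 [3,7)=12 [4,8)=12 [5,9)=8 [6,10)=3 [7,11)=1 [8,12)=1 [10,14)=1 [11,15)=10 [12,16)=10 [13,17)=10 [14,18)=9 [15,19)=16 [16,20)=16 [17,21)=16 [18,22)=29 [19,23)=13 [20,24)=13 [21,25)=13

i=0 t=4 v=5: → [4,8),[3,7),[2,6),[1,5); WM=1
i=1 t=5 v=5: → [5,9),[4,8),[3,7),[2,6); WM=2
i=2 t=6 v=2: → [6,10),[5,9),[4,8),[3,7); WM=3
i=3 t=8 v=1: → [8,12),[7,11),[6,10),[5,9); WM=5; [1,5) fires=5
i=4 t=0 v=1: DROP (t<5-0); WM=5
i=5 t=13 v=1: → [13,17),[12,16),[11,15),[10,14); WM=10; [2,6) fires=10 [3,7) fires=12 [4,8) fires=12 [5,9) fires=8 [6,10) fires=3
i=6 t=14 v=9: → [14,18),[13,17),[12,16),[11,15); WM=11; [7,11) fires=1
i=7 t=18 v=7: → [18,22),[17,21),[16,20),[15,19); WM=15; [8,12) fires=1 [10,14) fires=1 [11,15) fires=10
i=8 t=21 v=9: → [21,25),[20,24),[19,23),[18,22); WM=18; [12,16) fires=10 [13,17) fires=10 [14,18) fires=9
i=9 t=21 v=4: → [21,25),[20,24),[19,23),[18,22); WM=18
i=10 t=18 v=9: → [18,22),[17,21),[16,20),[15,19); WM=18
i=11 t=11 v=9: DROP (t<18-0); WM=18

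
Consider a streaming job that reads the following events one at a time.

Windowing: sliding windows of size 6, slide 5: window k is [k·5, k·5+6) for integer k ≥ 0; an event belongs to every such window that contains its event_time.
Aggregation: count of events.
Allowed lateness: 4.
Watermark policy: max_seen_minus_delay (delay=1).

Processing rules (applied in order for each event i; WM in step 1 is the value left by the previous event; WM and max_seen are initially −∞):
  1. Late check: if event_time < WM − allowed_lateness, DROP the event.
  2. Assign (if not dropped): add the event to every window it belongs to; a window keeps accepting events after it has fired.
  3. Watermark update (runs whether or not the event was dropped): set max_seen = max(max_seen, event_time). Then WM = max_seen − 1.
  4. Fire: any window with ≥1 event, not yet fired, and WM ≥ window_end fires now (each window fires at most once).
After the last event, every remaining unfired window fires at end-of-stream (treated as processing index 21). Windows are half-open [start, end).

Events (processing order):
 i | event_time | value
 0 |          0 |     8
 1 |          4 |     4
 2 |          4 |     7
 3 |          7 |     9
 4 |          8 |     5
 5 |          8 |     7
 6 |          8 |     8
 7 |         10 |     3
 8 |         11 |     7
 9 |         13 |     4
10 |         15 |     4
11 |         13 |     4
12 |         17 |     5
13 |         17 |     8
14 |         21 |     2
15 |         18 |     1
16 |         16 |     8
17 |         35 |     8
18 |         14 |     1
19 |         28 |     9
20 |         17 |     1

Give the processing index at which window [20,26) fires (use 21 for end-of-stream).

i=0 t=0 v=8: → [0,6); WM=-1
i=1 t=4 v=4: → [0,6); WM=3
i=2 t=4 v=7: → [0,6); WM=3
i=3 t=7 v=9: → [5,11); WM=6; [0,6) fires=3
i=4 t=8 v=5: → [5,11); WM=7
i=5 t=8 v=7: → [5,11); WM=7
i=6 t=8 v=8: → [5,11); WM=7
i=7 t=10 v=3: → [10,16),[5,11); WM=9
i=8 t=11 v=7: → [10,16); WM=10
i=9 t=13 v=4: → [10,16); WM=12; [5,11) fires=5
i=10 t=15 v=4: → [15,21),[10,16); WM=14
i=11 t=13 v=4: → [10,16); WM=14
i=12 t=17 v=5: → [15,21); WM=16; [10,16) fires=5
i=13 t=17 v=8: → [15,21); WM=16
i=14 t=21 v=2: → [20,26); WM=20
i=15 t=18 v=1: → [15,21); WM=20
i=16 t=16 v=8: → [15,21); WM=20
i=17 t=35 v=8: → [35,41),[30,36); WM=34; [15,21) fires=5 [20,26) fires=1
i=18 t=14 v=1: DROP (t<34-4); WM=34
i=19 t=28 v=9: DROP (t<34-4); WM=34
i=20 t=17 v=1: DROP (t<34-4); WM=34

17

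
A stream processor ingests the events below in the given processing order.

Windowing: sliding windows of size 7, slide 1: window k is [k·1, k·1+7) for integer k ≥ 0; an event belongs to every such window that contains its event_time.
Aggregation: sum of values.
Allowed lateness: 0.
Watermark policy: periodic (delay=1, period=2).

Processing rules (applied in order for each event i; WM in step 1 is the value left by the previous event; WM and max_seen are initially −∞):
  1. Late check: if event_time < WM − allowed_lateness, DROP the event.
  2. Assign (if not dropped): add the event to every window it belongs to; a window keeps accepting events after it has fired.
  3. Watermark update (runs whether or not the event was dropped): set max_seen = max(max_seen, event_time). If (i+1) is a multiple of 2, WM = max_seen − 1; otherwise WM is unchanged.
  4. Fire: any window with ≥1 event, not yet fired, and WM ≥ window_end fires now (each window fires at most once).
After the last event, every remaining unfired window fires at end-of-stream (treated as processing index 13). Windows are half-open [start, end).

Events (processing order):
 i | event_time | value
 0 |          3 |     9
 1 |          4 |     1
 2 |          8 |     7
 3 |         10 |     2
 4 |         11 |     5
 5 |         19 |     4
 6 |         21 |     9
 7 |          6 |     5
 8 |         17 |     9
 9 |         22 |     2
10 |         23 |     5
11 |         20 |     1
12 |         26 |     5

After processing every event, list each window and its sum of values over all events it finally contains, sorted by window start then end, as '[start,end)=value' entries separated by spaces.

i=0 t=3 v=9: → [3,10),[2,9),[1,8),[0,7); WM=−∞
i=1 t=4 v=1: → [4,11),[3,10),[2,9),[1,8),[0,7); WM=3
i=2 t=8 v=7: → [8,15),[7,14),[6,13),[5,12),[4,11),[3,10),[2,9); WM=3
i=3 t=10 v=2: → [10,17),[9,16),[8,15),[7,14),[6,13),[5,12),[4,11); WM=9; [0,7) fires=10 [1,8) fires=10 [2,9) fires=17
i=4 t=11 v=5: → [11,18),[10,17),[9,16),[8,15),[7,14),[6,13),[5,12); WM=9
i=5 t=19 v=4: → [19,26),[18,25),[17,24),[16,23),[15,22),[14,21),[13,20); WM=18; [3,10) fires=17 [4,11) fires=10 [5,12) fires=14 [6,13) fires=14 [7,14) fires=14 [8,15) fires=14 [9,16) fires=7 [10,17) fires=7 [11,18) fires=5
i=6 t=21 v=9: → [21,28),[20,27),[19,26),[18,25),[17,24),[16,23),[15,22); WM=18
i=7 t=6 v=5: DROP (t<18-0); WM=20; [13,20) fires=4
i=8 t=17 v=9: DROP (t<20-0); WM=20
i=9 t=22 v=2: → [22,29),[21,28),[20,27),[19,26),[18,25),[17,24),[16,23); WM=21; [14,21) fires=4
i=10 t=23 v=5: → [23,30),[22,29),[21,28),[20,27),[19,26),[18,25),[17,24); WM=21
i=11 t=20 v=1: DROP (t<21-0); WM=22; [15,22) fires=13
i=12 t=26 v=5: → [26,33),[25,32),[24,31),[23,30),[22,29),[21,28),[20,27); WM=22

[0,7)=10 [1,8)=10 [2,9)=17 [3,10)=17 [4,11)=10 [5,12)=14 [6,13)=14 [7,14)=14 [8,15)=14 [9,16)=7 [10,17)=7 [11,18)=5 [13,20)=4 [14,21)=4 [15,22)=13 [16,23)=15 [17,24)=20 [18,25)=20 [19,26)=20 [20,27)=21 [21,28)=21 [22,29)=12 [23,30)=10 [24,31)=5 [25,32)=5 [26,33)=5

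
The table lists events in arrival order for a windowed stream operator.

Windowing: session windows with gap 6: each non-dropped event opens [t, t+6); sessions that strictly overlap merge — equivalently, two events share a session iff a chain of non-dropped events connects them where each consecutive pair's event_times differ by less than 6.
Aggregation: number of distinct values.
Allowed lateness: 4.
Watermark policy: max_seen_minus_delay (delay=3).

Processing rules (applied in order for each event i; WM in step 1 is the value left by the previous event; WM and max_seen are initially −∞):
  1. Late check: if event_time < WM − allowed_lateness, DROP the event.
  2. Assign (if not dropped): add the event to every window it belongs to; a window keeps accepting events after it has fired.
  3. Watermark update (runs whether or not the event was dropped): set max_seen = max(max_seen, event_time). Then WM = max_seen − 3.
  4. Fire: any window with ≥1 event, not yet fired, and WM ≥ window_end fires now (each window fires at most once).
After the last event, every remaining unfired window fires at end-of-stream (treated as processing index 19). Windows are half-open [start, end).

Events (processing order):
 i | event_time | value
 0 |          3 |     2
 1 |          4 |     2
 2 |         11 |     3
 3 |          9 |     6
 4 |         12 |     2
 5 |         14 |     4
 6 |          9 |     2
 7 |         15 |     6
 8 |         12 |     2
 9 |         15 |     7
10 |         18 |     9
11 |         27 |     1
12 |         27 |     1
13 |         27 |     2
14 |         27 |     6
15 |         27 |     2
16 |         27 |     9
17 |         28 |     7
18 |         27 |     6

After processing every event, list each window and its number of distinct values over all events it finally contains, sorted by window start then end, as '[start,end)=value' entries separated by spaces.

i=0 t=3 v=2: → [3,9); WM=0
i=1 t=4 v=2: → [3,10); WM=1
i=2 t=11 v=3: → [11,17); WM=8
i=3 t=9 v=6: → [3,17); WM=8
i=4 t=12 v=2: → [3,18); WM=9
i=5 t=14 v=4: → [3,20); WM=11
i=6 t=9 v=2: → [3,20); WM=11
i=7 t=15 v=6: → [3,21); WM=12
i=8 t=12 v=2: → [3,21); WM=12
i=9 t=15 v=7: → [3,21); WM=12
i=10 t=18 v=9: → [3,24); WM=15
i=11 t=27 v=1: → [27,33); WM=24
i=12 t=27 v=1: → [27,33); WM=24
i=13 t=27 v=2: → [27,33); WM=24
i=14 t=27 v=6: → [27,33); WM=24
i=15 t=27 v=2: → [27,33); WM=24
i=16 t=27 v=9: → [27,33); WM=24
i=17 t=28 v=7: → [27,34); WM=25
i=18 t=27 v=6: → [27,34); WM=25

[3,24)=6 [27,34)=5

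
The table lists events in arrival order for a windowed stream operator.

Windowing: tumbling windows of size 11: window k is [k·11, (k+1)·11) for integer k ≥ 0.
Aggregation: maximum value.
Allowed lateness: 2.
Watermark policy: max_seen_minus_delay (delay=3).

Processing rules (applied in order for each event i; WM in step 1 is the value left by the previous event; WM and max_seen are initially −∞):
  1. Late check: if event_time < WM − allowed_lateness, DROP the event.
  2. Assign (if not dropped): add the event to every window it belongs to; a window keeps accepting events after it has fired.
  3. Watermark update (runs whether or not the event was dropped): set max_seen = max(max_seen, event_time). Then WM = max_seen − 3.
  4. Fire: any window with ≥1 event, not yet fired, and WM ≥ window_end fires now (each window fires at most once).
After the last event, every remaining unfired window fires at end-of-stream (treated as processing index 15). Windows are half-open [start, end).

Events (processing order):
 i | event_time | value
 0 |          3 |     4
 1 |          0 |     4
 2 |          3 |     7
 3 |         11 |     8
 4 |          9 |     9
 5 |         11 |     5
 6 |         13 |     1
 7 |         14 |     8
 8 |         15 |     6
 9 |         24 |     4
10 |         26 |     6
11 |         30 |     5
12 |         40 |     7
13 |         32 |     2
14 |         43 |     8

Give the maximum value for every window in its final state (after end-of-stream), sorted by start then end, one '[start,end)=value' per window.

[0,11)=9 [11,22)=8 [22,33)=6 [33,44)=8

i=0 t=3 v=4: → [0,11); WM=0
i=1 t=0 v=4: → [0,11); WM=0
i=2 t=3 v=7: → [0,11); WM=0
i=3 t=11 v=8: → [11,22); WM=8
i=4 t=9 v=9: → [0,11); WM=8
i=5 t=11 v=5: → [11,22); WM=8
i=6 t=13 v=1: → [11,22); WM=10
i=7 t=14 v=8: → [11,22); WM=11; [0,11) fires=9
i=8 t=15 v=6: → [11,22); WM=12
i=9 t=24 v=4: → [22,33); WM=21
i=10 t=26 v=6: → [22,33); WM=23; [11,22) fires=8
i=11 t=30 v=5: → [22,33); WM=27
i=12 t=40 v=7: → [33,44); WM=37; [22,33) fires=6
i=13 t=32 v=2: DROP (t<37-2); WM=37
i=14 t=43 v=8: → [33,44); WM=40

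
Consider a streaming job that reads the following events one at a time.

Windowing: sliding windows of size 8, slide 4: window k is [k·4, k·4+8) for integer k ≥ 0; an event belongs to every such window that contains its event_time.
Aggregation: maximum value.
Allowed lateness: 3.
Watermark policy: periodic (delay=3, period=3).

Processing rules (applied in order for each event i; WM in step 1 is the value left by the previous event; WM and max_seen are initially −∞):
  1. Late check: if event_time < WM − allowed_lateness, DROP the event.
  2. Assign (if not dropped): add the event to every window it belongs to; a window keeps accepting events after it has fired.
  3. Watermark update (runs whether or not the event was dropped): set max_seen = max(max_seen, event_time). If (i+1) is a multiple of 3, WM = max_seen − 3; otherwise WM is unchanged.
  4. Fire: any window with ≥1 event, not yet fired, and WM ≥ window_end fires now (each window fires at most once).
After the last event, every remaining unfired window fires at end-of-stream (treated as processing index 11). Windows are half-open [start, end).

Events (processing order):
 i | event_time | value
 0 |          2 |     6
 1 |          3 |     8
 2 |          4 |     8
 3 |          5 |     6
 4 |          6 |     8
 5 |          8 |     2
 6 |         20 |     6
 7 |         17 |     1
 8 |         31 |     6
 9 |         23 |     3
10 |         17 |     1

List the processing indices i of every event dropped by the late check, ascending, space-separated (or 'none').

9 10

i=0 t=2 v=6: → [0,8); WM=−∞
i=1 t=3 v=8: → [0,8); WM=−∞
i=2 t=4 v=8: → [4,12),[0,8); WM=1
i=3 t=5 v=6: → [4,12),[0,8); WM=1
i=4 t=6 v=8: → [4,12),[0,8); WM=1
i=5 t=8 v=2: → [8,16),[4,12); WM=5
i=6 t=20 v=6: → [20,28),[16,24); WM=5
i=7 t=17 v=1: → [16,24),[12,20); WM=5
i=8 t=31 v=6: → [28,36),[24,32); WM=28; [0,8) fires=8 [4,12) fires=8 [8,16) fires=2 [12,20) fires=1 [16,24) fires=6 [20,28) fires=6
i=9 t=23 v=3: DROP (t<28-3); WM=28
i=10 t=17 v=1: DROP (t<28-3); WM=28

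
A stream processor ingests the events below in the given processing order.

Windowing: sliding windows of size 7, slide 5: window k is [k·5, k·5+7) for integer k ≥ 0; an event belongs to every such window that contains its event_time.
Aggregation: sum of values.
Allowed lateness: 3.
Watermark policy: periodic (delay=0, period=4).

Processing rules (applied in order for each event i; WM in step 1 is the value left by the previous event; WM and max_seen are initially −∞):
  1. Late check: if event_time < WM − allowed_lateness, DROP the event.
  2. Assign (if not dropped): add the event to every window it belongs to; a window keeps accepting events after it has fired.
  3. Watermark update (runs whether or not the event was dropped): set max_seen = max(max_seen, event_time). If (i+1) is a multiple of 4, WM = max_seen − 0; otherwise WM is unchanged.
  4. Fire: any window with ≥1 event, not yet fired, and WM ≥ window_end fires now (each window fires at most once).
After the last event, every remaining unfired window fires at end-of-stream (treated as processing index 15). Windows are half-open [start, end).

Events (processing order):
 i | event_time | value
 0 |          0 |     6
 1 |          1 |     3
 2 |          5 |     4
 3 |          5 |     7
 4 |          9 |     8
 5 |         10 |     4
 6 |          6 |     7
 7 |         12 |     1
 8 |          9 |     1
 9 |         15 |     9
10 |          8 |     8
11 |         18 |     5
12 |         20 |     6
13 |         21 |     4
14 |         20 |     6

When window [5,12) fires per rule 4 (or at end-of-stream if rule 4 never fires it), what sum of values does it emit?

i=0 t=0 v=6: → [0,7); WM=−∞
i=1 t=1 v=3: → [0,7); WM=−∞
i=2 t=5 v=4: → [5,12),[0,7); WM=−∞
i=3 t=5 v=7: → [5,12),[0,7); WM=5
i=4 t=9 v=8: → [5,12); WM=5
i=5 t=10 v=4: → [10,17),[5,12); WM=5
i=6 t=6 v=7: → [5,12),[0,7); WM=5
i=7 t=12 v=1: → [10,17); WM=12; [0,7) fires=27 [5,12) fires=30
i=8 t=9 v=1: → [5,12); WM=12
i=9 t=15 v=9: → [15,22),[10,17); WM=12
i=10 t=8 v=8: DROP (t<12-3); WM=12
i=11 t=18 v=5: → [15,22); WM=18; [10,17) fires=14
i=12 t=20 v=6: → [20,27),[15,22); WM=18
i=13 t=21 v=4: → [20,27),[15,22); WM=18
i=14 t=20 v=6: → [20,27),[15,22); WM=18

30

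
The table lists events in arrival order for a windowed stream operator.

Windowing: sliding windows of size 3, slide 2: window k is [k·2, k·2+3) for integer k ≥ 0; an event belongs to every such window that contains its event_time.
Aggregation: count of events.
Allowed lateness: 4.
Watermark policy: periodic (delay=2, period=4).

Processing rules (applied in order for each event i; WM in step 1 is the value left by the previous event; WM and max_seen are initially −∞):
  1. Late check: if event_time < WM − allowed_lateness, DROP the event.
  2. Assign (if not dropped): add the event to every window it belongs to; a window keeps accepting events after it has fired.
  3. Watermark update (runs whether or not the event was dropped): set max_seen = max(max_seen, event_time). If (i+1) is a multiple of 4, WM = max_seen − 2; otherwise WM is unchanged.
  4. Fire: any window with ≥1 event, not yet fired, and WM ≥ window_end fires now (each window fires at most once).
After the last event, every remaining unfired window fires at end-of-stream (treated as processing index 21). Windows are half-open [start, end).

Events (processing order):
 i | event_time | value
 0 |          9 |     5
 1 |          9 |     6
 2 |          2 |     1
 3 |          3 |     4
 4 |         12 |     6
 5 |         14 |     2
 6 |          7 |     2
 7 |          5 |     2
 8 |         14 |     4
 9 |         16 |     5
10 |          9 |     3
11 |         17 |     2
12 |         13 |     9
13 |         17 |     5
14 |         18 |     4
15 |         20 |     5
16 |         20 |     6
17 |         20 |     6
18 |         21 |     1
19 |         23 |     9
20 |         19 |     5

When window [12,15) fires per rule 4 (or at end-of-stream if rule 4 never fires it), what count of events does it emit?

3

i=0 t=9 v=5: → [8,11); WM=−∞
i=1 t=9 v=6: → [8,11); WM=−∞
i=2 t=2 v=1: → [2,5),[0,3); WM=−∞
i=3 t=3 v=4: → [2,5); WM=7; [0,3) fires=1 [2,5) fires=2
i=4 t=12 v=6: → [12,15),[10,13); WM=7
i=5 t=14 v=2: → [14,17),[12,15); WM=7
i=6 t=7 v=2: → [6,9); WM=7
i=7 t=5 v=2: → [4,7); WM=12; [4,7) fires=1 [6,9) fires=1 [8,11) fires=2
i=8 t=14 v=4: → [14,17),[12,15); WM=12
i=9 t=16 v=5: → [16,19),[14,17); WM=12
i=10 t=9 v=3: → [8,11); WM=12
i=11 t=17 v=2: → [16,19); WM=15; [10,13) fires=1 [12,15) fires=3
i=12 t=13 v=9: → [12,15); WM=15
i=13 t=17 v=5: → [16,19); WM=15
i=14 t=18 v=4: → [18,21),[16,19); WM=15
i=15 t=20 v=5: → [20,23),[18,21); WM=18; [14,17) fires=3
i=16 t=20 v=6: → [20,23),[18,21); WM=18
i=17 t=20 v=6: → [20,23),[18,21); WM=18
i=18 t=21 v=1: → [20,23); WM=18
i=19 t=23 v=9: → [22,25); WM=21; [16,19) fires=4 [18,21) fires=4
i=20 t=19 v=5: → [18,21); WM=21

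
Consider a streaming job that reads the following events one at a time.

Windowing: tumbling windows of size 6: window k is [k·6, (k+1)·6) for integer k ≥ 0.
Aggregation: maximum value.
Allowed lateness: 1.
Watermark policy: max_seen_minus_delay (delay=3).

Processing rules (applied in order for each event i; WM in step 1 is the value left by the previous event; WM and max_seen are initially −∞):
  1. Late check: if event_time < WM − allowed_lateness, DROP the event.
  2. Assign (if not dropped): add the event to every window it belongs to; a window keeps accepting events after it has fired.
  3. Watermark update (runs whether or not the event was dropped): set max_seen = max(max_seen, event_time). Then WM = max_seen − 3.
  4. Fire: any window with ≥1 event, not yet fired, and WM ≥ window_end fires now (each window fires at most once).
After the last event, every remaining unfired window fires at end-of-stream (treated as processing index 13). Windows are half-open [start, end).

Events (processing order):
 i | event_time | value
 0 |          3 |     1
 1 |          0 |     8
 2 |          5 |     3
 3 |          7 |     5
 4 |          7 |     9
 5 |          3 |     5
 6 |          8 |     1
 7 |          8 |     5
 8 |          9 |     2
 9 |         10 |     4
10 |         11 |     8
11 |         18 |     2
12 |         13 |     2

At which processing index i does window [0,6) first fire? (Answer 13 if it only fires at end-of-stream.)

8

i=0 t=3 v=1: → [0,6); WM=0
i=1 t=0 v=8: → [0,6); WM=0
i=2 t=5 v=3: → [0,6); WM=2
i=3 t=7 v=5: → [6,12); WM=4
i=4 t=7 v=9: → [6,12); WM=4
i=5 t=3 v=5: → [0,6); WM=4
i=6 t=8 v=1: → [6,12); WM=5
i=7 t=8 v=5: → [6,12); WM=5
i=8 t=9 v=2: → [6,12); WM=6; [0,6) fires=8
i=9 t=10 v=4: → [6,12); WM=7
i=10 t=11 v=8: → [6,12); WM=8
i=11 t=18 v=2: → [18,24); WM=15; [6,12) fires=9
i=12 t=13 v=2: DROP (t<15-1); WM=15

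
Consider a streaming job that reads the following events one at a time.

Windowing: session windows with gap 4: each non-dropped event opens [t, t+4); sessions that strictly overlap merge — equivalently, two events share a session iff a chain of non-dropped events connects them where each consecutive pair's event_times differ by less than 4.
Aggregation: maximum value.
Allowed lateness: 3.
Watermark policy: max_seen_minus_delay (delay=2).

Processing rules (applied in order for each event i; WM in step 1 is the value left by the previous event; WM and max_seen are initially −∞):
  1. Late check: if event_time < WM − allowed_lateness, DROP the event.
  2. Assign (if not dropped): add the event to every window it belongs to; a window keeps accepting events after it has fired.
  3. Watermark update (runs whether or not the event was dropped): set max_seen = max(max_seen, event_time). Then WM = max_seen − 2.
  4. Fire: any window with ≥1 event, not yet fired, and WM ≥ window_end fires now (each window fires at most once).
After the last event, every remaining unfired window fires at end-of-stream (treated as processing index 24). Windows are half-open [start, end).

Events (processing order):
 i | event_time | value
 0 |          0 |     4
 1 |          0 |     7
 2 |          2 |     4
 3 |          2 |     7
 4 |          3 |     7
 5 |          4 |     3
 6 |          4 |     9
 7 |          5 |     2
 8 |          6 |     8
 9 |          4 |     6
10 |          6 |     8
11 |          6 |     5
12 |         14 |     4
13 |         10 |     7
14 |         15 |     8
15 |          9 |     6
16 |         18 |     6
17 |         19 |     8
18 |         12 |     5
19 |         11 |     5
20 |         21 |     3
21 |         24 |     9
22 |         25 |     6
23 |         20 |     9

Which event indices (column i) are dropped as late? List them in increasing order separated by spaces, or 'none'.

15 18 19

i=0 t=0 v=4: → [0,4); WM=-2
i=1 t=0 v=7: → [0,4); WM=-2
i=2 t=2 v=4: → [0,6); WM=0
i=3 t=2 v=7: → [0,6); WM=0
i=4 t=3 v=7: → [0,7); WM=1
i=5 t=4 v=3: → [0,8); WM=2
i=6 t=4 v=9: → [0,8); WM=2
i=7 t=5 v=2: → [0,9); WM=3
i=8 t=6 v=8: → [0,10); WM=4
i=9 t=4 v=6: → [0,10); WM=4
i=10 t=6 v=8: → [0,10); WM=4
i=11 t=6 v=5: → [0,10); WM=4
i=12 t=14 v=4: → [14,18); WM=12
i=13 t=10 v=7: → [10,14); WM=12
i=14 t=15 v=8: → [14,19); WM=13
i=15 t=9 v=6: DROP (t<13-3); WM=13
i=16 t=18 v=6: → [14,22); WM=16
i=17 t=19 v=8: → [14,23); WM=17
i=18 t=12 v=5: DROP (t<17-3); WM=17
i=19 t=11 v=5: DROP (t<17-3); WM=17
i=20 t=21 v=3: → [14,25); WM=19
i=21 t=24 v=9: → [14,28); WM=22
i=22 t=25 v=6: → [14,29); WM=23
i=23 t=20 v=9: → [14,29); WM=23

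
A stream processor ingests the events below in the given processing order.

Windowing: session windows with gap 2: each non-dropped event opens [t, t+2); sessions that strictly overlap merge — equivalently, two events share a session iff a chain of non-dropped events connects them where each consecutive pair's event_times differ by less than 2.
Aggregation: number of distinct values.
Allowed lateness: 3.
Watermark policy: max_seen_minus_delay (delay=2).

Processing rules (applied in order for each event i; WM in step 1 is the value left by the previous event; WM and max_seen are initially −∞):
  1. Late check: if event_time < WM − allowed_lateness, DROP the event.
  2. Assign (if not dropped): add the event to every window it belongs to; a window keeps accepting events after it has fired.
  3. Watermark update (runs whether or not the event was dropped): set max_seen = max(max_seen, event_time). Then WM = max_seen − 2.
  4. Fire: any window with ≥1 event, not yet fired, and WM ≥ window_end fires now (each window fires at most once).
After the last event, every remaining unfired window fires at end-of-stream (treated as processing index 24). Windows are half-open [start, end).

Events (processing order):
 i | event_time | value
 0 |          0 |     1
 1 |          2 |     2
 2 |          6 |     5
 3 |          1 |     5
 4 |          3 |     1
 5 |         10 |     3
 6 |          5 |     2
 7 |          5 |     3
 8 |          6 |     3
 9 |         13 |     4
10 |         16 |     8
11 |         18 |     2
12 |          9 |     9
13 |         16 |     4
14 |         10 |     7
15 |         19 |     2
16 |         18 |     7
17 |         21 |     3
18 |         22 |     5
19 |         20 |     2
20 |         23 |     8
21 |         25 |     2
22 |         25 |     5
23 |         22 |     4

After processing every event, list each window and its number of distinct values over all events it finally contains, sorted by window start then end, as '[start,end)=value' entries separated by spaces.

[0,5)=3 [5,8)=3 [10,12)=1 [13,15)=1 [16,18)=2 [18,25)=6 [25,27)=2

i=0 t=0 v=1: → [0,2); WM=-2
i=1 t=2 v=2: → [2,4); WM=0
i=2 t=6 v=5: → [6,8); WM=4
i=3 t=1 v=5: → [0,4); WM=4
i=4 t=3 v=1: → [0,5); WM=4
i=5 t=10 v=3: → [10,12); WM=8
i=6 t=5 v=2: → [5,8); WM=8
i=7 t=5 v=3: → [5,8); WM=8
i=8 t=6 v=3: → [5,8); WM=8
i=9 t=13 v=4: → [13,15); WM=11
i=10 t=16 v=8: → [16,18); WM=14
i=11 t=18 v=2: → [18,20); WM=16
i=12 t=9 v=9: DROP (t<16-3); WM=16
i=13 t=16 v=4: → [16,18); WM=16
i=14 t=10 v=7: DROP (t<16-3); WM=16
i=15 t=19 v=2: → [18,21); WM=17
i=16 t=18 v=7: → [18,21); WM=17
i=17 t=21 v=3: → [21,23); WM=19
i=18 t=22 v=5: → [21,24); WM=20
i=19 t=20 v=2: → [18,24); WM=20
i=20 t=23 v=8: → [18,25); WM=21
i=21 t=25 v=2: → [25,27); WM=23
i=22 t=25 v=5: → [25,27); WM=23
i=23 t=22 v=4: → [18,25); WM=23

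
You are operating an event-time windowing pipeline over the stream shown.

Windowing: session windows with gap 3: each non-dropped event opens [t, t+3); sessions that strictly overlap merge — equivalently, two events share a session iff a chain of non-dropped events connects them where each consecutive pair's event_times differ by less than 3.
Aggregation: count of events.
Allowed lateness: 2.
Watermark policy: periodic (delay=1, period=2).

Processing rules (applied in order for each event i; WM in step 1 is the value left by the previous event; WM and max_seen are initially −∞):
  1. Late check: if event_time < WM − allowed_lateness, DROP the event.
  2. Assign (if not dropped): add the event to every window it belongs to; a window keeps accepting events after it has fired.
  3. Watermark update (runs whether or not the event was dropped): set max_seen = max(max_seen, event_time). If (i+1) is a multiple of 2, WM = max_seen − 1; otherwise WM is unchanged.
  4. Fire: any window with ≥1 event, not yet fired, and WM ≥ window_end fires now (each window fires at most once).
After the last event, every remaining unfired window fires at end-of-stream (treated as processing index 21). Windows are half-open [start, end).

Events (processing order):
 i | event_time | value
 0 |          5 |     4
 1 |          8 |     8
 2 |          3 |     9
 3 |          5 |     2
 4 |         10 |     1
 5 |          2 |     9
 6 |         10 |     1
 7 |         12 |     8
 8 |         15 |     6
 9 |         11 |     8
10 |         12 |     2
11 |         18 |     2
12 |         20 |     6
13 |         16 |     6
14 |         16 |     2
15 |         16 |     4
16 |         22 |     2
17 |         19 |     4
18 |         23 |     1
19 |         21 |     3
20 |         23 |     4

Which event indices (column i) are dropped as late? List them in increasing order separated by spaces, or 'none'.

2 5 14 15

i=0 t=5 v=4: → [5,8); WM=−∞
i=1 t=8 v=8: → [8,11); WM=7
i=2 t=3 v=9: DROP (t<7-2); WM=7
i=3 t=5 v=2: → [5,8); WM=7
i=4 t=10 v=1: → [8,13); WM=7
i=5 t=2 v=9: DROP (t<7-2); WM=9
i=6 t=10 v=1: → [8,13); WM=9
i=7 t=12 v=8: → [8,15); WM=11
i=8 t=15 v=6: → [15,18); WM=11
i=9 t=11 v=8: → [8,15); WM=14
i=10 t=12 v=2: → [8,15); WM=14
i=11 t=18 v=2: → [18,21); WM=17
i=12 t=20 v=6: → [18,23); WM=17
i=13 t=16 v=6: → [15,23); WM=19
i=14 t=16 v=2: DROP (t<19-2); WM=19
i=15 t=16 v=4: DROP (t<19-2); WM=19
i=16 t=22 v=2: → [15,25); WM=19
i=17 t=19 v=4: → [15,25); WM=21
i=18 t=23 v=1: → [15,26); WM=21
i=19 t=21 v=3: → [15,26); WM=22
i=20 t=23 v=4: → [15,26); WM=22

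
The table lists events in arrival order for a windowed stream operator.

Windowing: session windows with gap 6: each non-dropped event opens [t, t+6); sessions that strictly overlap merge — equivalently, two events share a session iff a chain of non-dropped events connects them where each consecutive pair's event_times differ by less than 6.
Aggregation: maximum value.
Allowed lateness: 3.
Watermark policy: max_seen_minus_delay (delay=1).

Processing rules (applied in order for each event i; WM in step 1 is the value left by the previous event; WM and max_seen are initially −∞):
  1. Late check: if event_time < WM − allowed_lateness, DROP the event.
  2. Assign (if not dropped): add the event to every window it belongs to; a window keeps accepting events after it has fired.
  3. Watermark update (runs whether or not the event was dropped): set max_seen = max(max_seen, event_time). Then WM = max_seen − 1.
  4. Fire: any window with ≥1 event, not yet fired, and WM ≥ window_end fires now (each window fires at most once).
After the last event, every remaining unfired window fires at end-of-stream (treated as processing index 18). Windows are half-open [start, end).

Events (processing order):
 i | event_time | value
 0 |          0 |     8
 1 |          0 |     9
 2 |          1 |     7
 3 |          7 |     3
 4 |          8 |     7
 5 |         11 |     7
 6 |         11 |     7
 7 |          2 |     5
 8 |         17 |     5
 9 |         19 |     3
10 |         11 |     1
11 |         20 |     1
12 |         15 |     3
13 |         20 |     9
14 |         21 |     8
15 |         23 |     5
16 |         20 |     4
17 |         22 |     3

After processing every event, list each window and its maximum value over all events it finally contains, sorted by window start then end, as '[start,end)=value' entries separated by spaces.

i=0 t=0 v=8: → [0,6); WM=-1
i=1 t=0 v=9: → [0,6); WM=-1
i=2 t=1 v=7: → [0,7); WM=0
i=3 t=7 v=3: → [7,13); WM=6
i=4 t=8 v=7: → [7,14); WM=7
i=5 t=11 v=7: → [7,17); WM=10
i=6 t=11 v=7: → [7,17); WM=10
i=7 t=2 v=5: DROP (t<10-3); WM=10
i=8 t=17 v=5: → [17,23); WM=16
i=9 t=19 v=3: → [17,25); WM=18
i=10 t=11 v=1: DROP (t<18-3); WM=18
i=11 t=20 v=1: → [17,26); WM=19
i=12 t=15 v=3: DROP (t<19-3); WM=19
i=13 t=20 v=9: → [17,26); WM=19
i=14 t=21 v=8: → [17,27); WM=20
i=15 t=23 v=5: → [17,29); WM=22
i=16 t=20 v=4: → [17,29); WM=22
i=17 t=22 v=3: → [17,29); WM=22

[0,7)=9 [7,17)=7 [17,29)=9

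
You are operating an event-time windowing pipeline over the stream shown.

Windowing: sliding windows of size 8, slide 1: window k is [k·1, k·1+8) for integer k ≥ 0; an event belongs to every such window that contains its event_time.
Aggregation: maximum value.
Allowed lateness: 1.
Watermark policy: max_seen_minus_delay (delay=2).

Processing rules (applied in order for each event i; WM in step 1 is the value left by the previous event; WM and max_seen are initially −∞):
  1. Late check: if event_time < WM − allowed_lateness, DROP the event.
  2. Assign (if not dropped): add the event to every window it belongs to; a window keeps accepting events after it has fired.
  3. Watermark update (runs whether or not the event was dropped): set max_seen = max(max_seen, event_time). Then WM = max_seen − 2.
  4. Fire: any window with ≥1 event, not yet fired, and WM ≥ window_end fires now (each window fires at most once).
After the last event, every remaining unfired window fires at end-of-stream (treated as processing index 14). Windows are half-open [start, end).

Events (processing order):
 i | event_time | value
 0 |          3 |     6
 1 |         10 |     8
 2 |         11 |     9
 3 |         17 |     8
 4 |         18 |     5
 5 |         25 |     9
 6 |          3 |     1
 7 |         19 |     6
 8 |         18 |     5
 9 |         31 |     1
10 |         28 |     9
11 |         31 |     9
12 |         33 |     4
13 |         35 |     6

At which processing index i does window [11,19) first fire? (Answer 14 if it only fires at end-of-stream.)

5

i=0 t=3 v=6: → [3,11),[2,10),[1,9),[0,8); WM=1
i=1 t=10 v=8: → [10,18),[9,17),[8,16),[7,15),[6,14),[5,13),[4,12),[3,11); WM=8; [0,8) fires=6
i=2 t=11 v=9: → [11,19),[10,18),[9,17),[8,16),[7,15),[6,14),[5,13),[4,12); WM=9; [1,9) fires=6
i=3 t=17 v=8: → [17,25),[16,24),[15,23),[14,22),[13,21),[12,20),[11,19),[10,18); WM=15; [2,10) fires=6 [3,11) fires=8 [4,12) fires=9 [5,13) fires=9 [6,14) fires=9 [7,15) fires=9
i=4 t=18 v=5: → [18,26),[17,25),[16,24),[15,23),[14,22),[13,21),[12,20),[11,19); WM=16; [8,16) fires=9
i=5 t=25 v=9: → [25,33),[24,32),[23,31),[22,30),[21,29),[20,28),[19,27),[18,26); WM=23; [9,17) fires=9 [10,18) fires=9 [11,19) fires=9 [12,20) fires=8 [13,21) fires=8 [14,22) fires=8 [15,23) fires=8
i=6 t=3 v=1: DROP (t<23-1); WM=23
i=7 t=19 v=6: DROP (t<23-1); WM=23
i=8 t=18 v=5: DROP (t<23-1); WM=23
i=9 t=31 v=1: → [31,39),[30,38),[29,37),[28,36),[27,35),[26,34),[25,33),[24,32); WM=29; [16,24) fires=8 [17,25) fires=8 [18,26) fires=9 [19,27) fires=9 [20,28) fires=9 [21,29) fires=9
i=10 t=28 v=9: → [28,36),[27,35),[26,34),[25,33),[24,32),[23,31),[22,30),[21,29); WM=29
i=11 t=31 v=9: → [31,39),[30,38),[29,37),[28,36),[27,35),[26,34),[25,33),[24,32); WM=29
i=12 t=33 v=4: → [33,41),[32,40),[31,39),[30,38),[29,37),[28,36),[27,35),[26,34); WM=31; [22,30) fires=9 [23,31) fires=9
i=13 t=35 v=6: → [35,43),[34,42),[33,41),[32,40),[31,39),[30,38),[29,37),[28,36); WM=33; [24,32) fires=9 [25,33) fires=9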